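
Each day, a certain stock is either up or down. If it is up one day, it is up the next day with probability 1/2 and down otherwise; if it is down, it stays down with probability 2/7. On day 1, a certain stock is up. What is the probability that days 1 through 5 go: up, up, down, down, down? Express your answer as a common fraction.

Day 1 is given. For each transition, use the conditional probability from the current state:
P(up | up) = 1/2; P(down | up) = 1/2; P(down | down) = 2/7; P(down | down) = 2/7.
P = 1/2 × 1/2 × 2/7 × 2/7 = 4/196 = 1/49.

1/49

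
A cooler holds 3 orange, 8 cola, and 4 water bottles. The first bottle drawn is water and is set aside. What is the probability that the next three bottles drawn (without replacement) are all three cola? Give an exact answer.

After the first draw, 8 of the remaining 14 bottles are cola.
P = 8/14 × 7/13 × 6/12 = 336/2184 = 2/13.

2/13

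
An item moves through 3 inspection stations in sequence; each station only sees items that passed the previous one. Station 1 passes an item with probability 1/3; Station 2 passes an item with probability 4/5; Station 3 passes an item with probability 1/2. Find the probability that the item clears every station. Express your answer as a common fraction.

2/15

Multiplying along the chain,
P = 1/3 × 4/5 × 1/2 = 4/30 = 2/15.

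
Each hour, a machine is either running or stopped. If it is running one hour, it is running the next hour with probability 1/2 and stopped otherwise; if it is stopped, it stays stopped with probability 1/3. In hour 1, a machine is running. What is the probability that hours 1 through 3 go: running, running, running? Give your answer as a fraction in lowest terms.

1/4

Hour 1 is given. For each transition, use the conditional probability from the current state:
P(running | running) = 1/2; P(running | running) = 1/2.
P = 1/2 × 1/2 = 1/4.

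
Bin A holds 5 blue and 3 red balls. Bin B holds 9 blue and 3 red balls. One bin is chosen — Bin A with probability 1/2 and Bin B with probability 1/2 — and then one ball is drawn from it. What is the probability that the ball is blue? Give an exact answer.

11/16

From Bin A: P(blue) = 5/8.
From Bin B: P(blue) = 9/12.
Total probability = (1/2)(5/8) + (1/2)(9/12) = 11/16.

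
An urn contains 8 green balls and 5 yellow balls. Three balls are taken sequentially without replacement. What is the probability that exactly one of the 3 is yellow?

One ordering (yellow drawn first) has probability 5/13 × 8/12 × 7/11 = 280/1716 = 70/429.
There are C(3,1) = 3 such orderings, each equally likely, so P = 3 × 70/429 = 70/143.

70/143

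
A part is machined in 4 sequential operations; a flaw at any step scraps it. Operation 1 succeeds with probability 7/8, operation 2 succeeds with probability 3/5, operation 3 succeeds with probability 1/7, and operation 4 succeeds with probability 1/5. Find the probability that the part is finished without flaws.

3/200

Each stage is reached only if all earlier stages succeed, so
P = 7/8 × 3/5 × 1/7 × 1/5 = 21/1400 = 3/200.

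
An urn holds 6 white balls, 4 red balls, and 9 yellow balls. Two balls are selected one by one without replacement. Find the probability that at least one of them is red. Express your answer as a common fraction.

P(no red) = 15/19 × 14/18 = 210/342 = 35/57.
P(at least one) = 1 − 35/57 = 22/57.

22/57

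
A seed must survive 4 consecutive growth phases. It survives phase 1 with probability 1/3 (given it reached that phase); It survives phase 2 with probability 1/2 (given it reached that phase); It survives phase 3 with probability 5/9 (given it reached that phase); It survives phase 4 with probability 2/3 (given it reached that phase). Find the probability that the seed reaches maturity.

Multiplying along the chain,
P = 1/3 × 1/2 × 5/9 × 2/3 = 10/162 = 5/81.

5/81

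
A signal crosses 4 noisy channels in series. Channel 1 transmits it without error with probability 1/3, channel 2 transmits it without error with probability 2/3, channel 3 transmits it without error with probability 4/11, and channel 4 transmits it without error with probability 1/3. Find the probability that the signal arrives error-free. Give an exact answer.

8/297

The events are sequential, so multiply the conditional probabilities:
P = 1/3 × 2/3 × 4/11 × 1/3 = 8/297.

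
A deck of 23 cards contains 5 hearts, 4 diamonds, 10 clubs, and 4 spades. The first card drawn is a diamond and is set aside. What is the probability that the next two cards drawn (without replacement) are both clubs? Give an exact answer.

With the first card removed, 10 clubs remain out of 22.
P = 10/22 × 9/21 = 90/462 = 15/77.

15/77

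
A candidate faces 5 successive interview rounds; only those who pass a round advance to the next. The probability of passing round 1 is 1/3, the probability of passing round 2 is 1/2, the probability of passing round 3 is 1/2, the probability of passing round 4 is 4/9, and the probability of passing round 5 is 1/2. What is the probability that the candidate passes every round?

Each stage is reached only if all earlier stages succeed, so
P = 1/3 × 1/2 × 1/2 × 4/9 × 1/2 = 4/216 = 1/54.

1/54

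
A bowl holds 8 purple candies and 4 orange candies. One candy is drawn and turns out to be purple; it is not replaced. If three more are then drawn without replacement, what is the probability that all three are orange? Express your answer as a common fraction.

With the first candy removed, 4 orange remain out of 11.
P = 4/11 × 3/10 × 2/9 = 24/990 = 4/165.

4/165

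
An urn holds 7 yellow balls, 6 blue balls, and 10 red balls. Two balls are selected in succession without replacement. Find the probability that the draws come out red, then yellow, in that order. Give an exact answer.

35/253

Chain rule:
P = 10/23 × 7/22 = 70/506 = 35/253.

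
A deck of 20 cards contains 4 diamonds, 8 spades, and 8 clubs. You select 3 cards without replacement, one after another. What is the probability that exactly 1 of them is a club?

44/95

One ordering (a club drawn first) has probability 8/20 × 12/19 × 11/18 = 1056/6840 = 44/285.
There are C(3,1) = 3 such orderings, each equally likely, so P = 3 × 44/285 = 44/95.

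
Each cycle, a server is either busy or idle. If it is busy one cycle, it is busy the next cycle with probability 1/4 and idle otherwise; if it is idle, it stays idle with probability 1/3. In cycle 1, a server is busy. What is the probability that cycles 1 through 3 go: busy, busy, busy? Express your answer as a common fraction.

1/16

Cycle 1 is given. For each transition, use the conditional probability from the current state:
P(busy | busy) = 1/4; P(busy | busy) = 1/4.
P = 1/4 × 1/4 = 1/16.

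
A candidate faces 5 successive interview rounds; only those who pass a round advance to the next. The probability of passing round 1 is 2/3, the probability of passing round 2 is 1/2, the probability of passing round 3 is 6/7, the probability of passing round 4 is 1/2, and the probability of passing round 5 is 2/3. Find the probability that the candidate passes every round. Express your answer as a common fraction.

2/21

Each stage is reached only if all earlier stages succeed, so
P = 2/3 × 1/2 × 6/7 × 1/2 × 2/3 = 24/252 = 2/21.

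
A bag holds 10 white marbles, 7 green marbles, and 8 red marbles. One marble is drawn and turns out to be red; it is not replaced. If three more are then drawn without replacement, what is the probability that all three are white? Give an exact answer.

With the first marble removed, 10 white remain out of 24.
P = 10/24 × 9/23 × 8/22 = 720/12144 = 15/253.

15/253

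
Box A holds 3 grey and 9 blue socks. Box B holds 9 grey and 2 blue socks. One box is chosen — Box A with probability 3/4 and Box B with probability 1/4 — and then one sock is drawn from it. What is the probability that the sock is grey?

From Box A: P(grey) = 3/12.
From Box B: P(grey) = 9/11.
Total probability = (3/4)(3/12) + (1/4)(9/11) = 69/176.

69/176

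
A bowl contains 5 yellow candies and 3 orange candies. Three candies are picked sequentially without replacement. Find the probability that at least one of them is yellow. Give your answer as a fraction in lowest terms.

P(no yellow) = 3/8 × 2/7 × 1/6 = 6/336 = 1/56.
P(at least one) = 1 − 1/56 = 55/56.

55/56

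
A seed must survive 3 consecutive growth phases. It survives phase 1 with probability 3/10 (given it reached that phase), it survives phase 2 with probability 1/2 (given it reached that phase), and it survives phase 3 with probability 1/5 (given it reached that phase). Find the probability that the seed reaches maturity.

3/100

The events are sequential, so multiply the conditional probabilities:
P = 3/10 × 1/2 × 1/5 = 3/100.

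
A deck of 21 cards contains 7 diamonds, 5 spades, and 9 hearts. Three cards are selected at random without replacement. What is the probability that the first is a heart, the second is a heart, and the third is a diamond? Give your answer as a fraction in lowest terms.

Multiply the probability of each draw given the previous ones:
P = 9/21 × 8/20 × 7/19 = 504/7980 = 6/95.

6/95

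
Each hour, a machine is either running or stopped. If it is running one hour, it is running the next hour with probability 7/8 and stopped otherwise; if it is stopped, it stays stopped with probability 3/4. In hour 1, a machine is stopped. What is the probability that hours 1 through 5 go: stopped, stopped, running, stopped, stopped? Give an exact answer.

Hour 1 is given. For each transition, use the conditional probability from the current state:
P(stopped | stopped) = 3/4; P(running | stopped) = 1/4; P(stopped | running) = 1/8; P(stopped | stopped) = 3/4.
P = 3/4 × 1/4 × 1/8 × 3/4 = 9/512.

9/512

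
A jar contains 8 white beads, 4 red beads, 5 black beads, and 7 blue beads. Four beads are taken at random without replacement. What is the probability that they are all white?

5/759

P(all white) = 8/24 × 7/23 × 6/22 × 5/21 = 1680/255024 = 5/759.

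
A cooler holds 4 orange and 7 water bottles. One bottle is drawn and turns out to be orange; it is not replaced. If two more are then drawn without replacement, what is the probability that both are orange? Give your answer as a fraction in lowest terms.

With the first bottle removed, 3 orange remain out of 10.
P = 3/10 × 2/9 = 6/90 = 1/15.

1/15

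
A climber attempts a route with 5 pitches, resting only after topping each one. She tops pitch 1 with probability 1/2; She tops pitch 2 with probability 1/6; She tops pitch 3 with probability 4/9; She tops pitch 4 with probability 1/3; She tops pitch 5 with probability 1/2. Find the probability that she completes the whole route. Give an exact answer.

Each stage is reached only if all earlier stages succeed, so
P = 1/2 × 1/6 × 4/9 × 1/3 × 1/2 = 4/648 = 1/162.

1/162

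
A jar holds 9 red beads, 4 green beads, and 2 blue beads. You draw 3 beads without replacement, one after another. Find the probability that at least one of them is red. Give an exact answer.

87/91

P(no red) = 6/15 × 5/14 × 4/13 = 120/2730 = 4/91.
P(at least one) = 1 − 4/91 = 87/91.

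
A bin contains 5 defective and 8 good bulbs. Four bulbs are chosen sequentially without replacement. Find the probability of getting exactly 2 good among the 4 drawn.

One ordering (good drawn first) has probability 8/13 × 7/12 × 5/11 × 4/10 = 1120/17160 = 28/429.
There are C(4,2) = 6 such orderings, each equally likely, so P = 6 × 28/429 = 56/143.

56/143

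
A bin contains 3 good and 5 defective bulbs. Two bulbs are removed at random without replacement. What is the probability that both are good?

3/28

P(every draw is good) = 3/8 × 2/7 = 6/56 = 3/28.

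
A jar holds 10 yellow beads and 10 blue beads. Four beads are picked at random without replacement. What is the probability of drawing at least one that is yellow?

309/323

P(no yellow) = 10/20 × 9/19 × 8/18 × 7/17 = 5040/116280 = 14/323.
P(at least one) = 1 − 14/323 = 309/323.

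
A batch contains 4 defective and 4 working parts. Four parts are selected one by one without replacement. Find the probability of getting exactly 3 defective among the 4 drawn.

8/35

One ordering (defective drawn first) has probability 4/8 × 3/7 × 2/6 × 4/5 = 96/1680 = 2/35.
There are C(4,3) = 4 such orderings, each equally likely, so P = 4 × 2/35 = 8/35.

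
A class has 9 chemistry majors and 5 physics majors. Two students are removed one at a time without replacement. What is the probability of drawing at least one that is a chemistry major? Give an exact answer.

81/91

P(no chemistry majors) = 5/14 × 4/13 = 20/182 = 10/91.
P(at least one) = 1 − 10/91 = 81/91.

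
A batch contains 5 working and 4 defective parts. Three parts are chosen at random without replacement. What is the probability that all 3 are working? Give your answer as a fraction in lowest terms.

5/42

P = 5/9 × 4/8 × 3/7 = 60/504 = 5/42.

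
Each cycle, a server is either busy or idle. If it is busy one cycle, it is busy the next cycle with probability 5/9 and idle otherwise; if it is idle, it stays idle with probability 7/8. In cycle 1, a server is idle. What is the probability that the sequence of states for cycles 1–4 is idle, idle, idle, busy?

Cycle 1 is given. For each transition, use the conditional probability from the current state:
P(idle | idle) = 7/8; P(idle | idle) = 7/8; P(busy | idle) = 1/8.
P = 7/8 × 7/8 × 1/8 = 49/512.

49/512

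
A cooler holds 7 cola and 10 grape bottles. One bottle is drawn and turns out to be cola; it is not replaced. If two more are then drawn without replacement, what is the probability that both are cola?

After the first draw, 6 of the remaining 16 bottles are cola.
P = 6/16 × 5/15 = 30/240 = 1/8.

1/8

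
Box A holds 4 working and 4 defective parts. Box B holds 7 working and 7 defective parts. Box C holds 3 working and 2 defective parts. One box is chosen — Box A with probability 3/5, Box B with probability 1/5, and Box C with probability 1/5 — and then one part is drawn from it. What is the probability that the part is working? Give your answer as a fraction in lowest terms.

From Box A: P(working) = 4/8.
From Box B: P(working) = 7/14.
From Box C: P(working) = 3/5.
Total probability = (3/5)(4/8) + (1/5)(7/14) + (1/5)(3/5) = 13/25.

13/25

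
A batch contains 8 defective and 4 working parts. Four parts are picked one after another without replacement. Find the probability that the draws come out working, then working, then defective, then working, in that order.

Each draw changes the counts, so multiply the conditional probabilities along the sequence:
P = 4/12 × 3/11 × 8/10 × 2/9 = 192/11880 = 8/495.

8/495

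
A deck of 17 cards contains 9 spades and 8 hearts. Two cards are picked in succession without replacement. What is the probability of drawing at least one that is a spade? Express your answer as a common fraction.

27/34

P(no spades) = 8/17 × 7/16 = 56/272 = 7/34.
P(at least one) = 1 − 7/34 = 27/34.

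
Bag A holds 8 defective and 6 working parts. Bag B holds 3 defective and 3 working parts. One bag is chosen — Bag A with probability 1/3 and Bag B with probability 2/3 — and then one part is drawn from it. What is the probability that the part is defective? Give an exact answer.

11/21

From Bag A: P(defective) = 8/14.
From Bag B: P(defective) = 3/6.
Total probability = (1/3)(8/14) + (2/3)(3/6) = 11/21.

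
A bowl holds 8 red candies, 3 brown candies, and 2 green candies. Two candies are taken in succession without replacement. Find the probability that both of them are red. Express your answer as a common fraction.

P(all red) = 8/13 × 7/12 = 56/156 = 14/39.

14/39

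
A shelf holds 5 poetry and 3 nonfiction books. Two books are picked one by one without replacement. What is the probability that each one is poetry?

P = 5/8 × 4/7 = 20/56 = 5/14.

5/14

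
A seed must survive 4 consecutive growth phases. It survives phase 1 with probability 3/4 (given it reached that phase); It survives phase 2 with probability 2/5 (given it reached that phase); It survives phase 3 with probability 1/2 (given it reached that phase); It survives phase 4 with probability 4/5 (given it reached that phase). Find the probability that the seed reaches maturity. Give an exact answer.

Multiplying along the chain,
P = 3/4 × 2/5 × 1/2 × 4/5 = 24/200 = 3/25.

3/25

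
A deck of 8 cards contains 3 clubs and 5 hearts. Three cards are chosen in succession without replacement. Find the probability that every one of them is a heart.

5/28

P(all hearts) = 5/8 × 4/7 × 3/6 = 60/336 = 5/28.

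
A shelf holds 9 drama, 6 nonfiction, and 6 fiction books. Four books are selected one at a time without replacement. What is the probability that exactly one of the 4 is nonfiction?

26/57

One ordering (nonfiction drawn first) has probability 6/21 × 15/20 × 14/19 × 13/18 = 16380/143640 = 13/114.
There are C(4,1) = 4 such orderings, each equally likely, so P = 4 × 13/114 = 26/57.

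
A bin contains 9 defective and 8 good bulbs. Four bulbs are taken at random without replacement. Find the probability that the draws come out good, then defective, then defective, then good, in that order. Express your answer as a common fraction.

Multiply the probability of each draw given the previous ones:
P = 8/17 × 9/16 × 8/15 × 7/14 = 4032/57120 = 6/85.

6/85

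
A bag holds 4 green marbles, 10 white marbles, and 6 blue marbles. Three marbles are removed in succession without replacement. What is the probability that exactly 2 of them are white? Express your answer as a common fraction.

15/38

One ordering (white drawn first) has probability 10/20 × 9/19 × 10/18 = 900/6840 = 5/38.
There are C(3,2) = 3 such orderings, each equally likely, so P = 3 × 5/38 = 15/38.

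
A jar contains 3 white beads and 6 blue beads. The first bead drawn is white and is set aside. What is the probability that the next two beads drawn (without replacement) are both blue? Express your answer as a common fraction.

15/28

After the first draw, 6 of the remaining 8 beads are blue.
P = 6/8 × 5/7 = 30/56 = 15/28.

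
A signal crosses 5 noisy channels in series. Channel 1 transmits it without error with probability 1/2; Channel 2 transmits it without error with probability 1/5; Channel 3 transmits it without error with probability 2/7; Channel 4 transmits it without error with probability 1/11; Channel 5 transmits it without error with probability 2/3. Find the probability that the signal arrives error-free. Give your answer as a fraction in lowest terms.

Each stage is reached only if all earlier stages succeed, so
P = 1/2 × 1/5 × 2/7 × 1/11 × 2/3 = 4/2310 = 2/1155.

2/1155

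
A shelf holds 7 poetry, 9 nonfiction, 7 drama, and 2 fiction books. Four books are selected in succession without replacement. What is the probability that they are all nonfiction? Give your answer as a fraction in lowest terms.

P(all nonfiction) = 9/25 × 8/24 × 7/23 × 6/22 = 3024/303600 = 63/6325.

63/6325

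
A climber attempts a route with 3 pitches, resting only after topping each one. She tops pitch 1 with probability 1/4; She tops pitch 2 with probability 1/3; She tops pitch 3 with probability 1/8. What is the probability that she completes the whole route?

Multiplying along the chain,
P = 1/4 × 1/3 × 1/8 = 1/96.

1/96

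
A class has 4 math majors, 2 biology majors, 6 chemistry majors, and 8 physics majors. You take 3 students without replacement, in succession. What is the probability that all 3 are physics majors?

14/285

P(all physics majors) = 8/20 × 7/19 × 6/18 = 336/6840 = 14/285.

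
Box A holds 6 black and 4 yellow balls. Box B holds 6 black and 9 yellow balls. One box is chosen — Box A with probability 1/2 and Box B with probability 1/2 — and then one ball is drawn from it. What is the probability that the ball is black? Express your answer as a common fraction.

1/2

From Box A: P(black) = 6/10.
From Box B: P(black) = 6/15.
Total probability = (1/2)(6/10) + (1/2)(6/15) = 1/2.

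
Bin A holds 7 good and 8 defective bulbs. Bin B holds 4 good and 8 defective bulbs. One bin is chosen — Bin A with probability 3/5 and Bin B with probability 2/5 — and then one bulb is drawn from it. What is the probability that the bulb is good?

31/75

From Bin A: P(good) = 7/15.
From Bin B: P(good) = 4/12.
Total probability = (3/5)(7/15) + (2/5)(4/12) = 31/75.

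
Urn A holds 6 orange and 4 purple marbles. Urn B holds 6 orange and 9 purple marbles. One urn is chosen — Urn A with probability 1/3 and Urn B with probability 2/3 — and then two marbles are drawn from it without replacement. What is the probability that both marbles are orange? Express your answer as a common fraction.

From Urn A: P(both orange) = (6/10)(5/9) = 1/3.
From Urn B: P(both orange) = (6/15)(5/14) = 1/7.
Total probability = (1/3)(1/3) + (2/3)(1/7) = 13/63.

13/63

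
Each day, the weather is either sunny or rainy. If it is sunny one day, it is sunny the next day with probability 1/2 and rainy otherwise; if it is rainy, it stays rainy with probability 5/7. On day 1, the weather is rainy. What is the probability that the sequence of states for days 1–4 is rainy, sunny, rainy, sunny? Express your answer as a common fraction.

2/49

Day 1 is given. For each transition, use the conditional probability from the current state:
P(sunny | rainy) = 2/7; P(rainy | sunny) = 1/2; P(sunny | rainy) = 2/7.
P = 2/7 × 1/2 × 2/7 = 4/98 = 2/49.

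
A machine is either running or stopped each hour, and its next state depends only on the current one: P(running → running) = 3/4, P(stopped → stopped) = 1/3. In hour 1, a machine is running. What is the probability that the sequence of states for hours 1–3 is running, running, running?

Hour 1 is given. For each transition, use the conditional probability from the current state:
P(running | running) = 3/4; P(running | running) = 3/4.
P = 3/4 × 3/4 = 9/16.

9/16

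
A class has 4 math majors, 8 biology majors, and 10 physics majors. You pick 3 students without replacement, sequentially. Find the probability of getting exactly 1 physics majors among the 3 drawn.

3/7

One ordering (a physics major drawn first) has probability 10/22 × 12/21 × 11/20 = 1320/9240 = 1/7.
There are C(3,1) = 3 such orderings, each equally likely, so P = 3 × 1/7 = 3/7.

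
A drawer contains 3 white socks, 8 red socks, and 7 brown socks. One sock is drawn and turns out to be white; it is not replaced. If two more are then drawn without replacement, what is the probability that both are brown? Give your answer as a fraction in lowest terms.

21/136

With the first sock removed, 7 brown remain out of 17.
P = 7/17 × 6/16 = 42/272 = 21/136.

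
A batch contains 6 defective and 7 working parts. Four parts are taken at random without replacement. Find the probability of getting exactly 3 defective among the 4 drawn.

28/143

One ordering (defective drawn first) has probability 6/13 × 5/12 × 4/11 × 7/10 = 840/17160 = 7/143.
There are C(4,3) = 4 such orderings, each equally likely, so P = 4 × 7/143 = 28/143.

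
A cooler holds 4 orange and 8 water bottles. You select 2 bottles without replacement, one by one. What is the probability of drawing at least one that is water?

P(no water) = 4/12 × 3/11 = 12/132 = 1/11.
P(at least one) = 1 − 1/11 = 10/11.

10/11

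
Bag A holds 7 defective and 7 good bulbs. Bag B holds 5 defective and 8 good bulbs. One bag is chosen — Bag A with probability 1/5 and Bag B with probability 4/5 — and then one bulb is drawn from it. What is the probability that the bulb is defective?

53/130

From Bag A: P(defective) = 7/14.
From Bag B: P(defective) = 5/13.
Total probability = (1/5)(7/14) + (4/5)(5/13) = 53/130.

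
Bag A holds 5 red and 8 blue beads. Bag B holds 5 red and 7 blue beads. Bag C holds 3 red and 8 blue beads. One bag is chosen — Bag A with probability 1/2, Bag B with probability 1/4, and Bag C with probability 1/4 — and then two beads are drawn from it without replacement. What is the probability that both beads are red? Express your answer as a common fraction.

From Bag A: P(both red) = (5/13)(4/12) = 5/39.
From Bag B: P(both red) = (5/12)(4/11) = 5/33.
From Bag C: P(both red) = (3/11)(2/10) = 3/55.
Total probability = (1/2)(5/39) + (1/4)(5/33) + (1/4)(3/55) = 248/2145.

248/2145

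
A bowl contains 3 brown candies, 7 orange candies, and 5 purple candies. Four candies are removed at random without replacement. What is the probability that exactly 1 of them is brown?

One ordering (brown drawn first) has probability 3/15 × 12/14 × 11/13 × 10/12 = 3960/32760 = 11/91.
There are C(4,1) = 4 such orderings, each equally likely, so P = 4 × 11/91 = 44/91.

44/91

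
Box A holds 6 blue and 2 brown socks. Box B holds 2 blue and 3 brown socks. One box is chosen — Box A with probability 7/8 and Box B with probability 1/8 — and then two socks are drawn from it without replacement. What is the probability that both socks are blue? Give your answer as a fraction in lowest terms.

77/160

From Box A: P(both blue) = (6/8)(5/7) = 15/28.
From Box B: P(both blue) = (2/5)(1/4) = 1/10.
Total probability = (7/8)(15/28) + (1/8)(1/10) = 77/160.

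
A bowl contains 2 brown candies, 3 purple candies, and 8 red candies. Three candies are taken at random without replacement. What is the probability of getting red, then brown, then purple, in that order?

Chain rule:
P = 8/13 × 2/12 × 3/11 = 48/1716 = 4/143.

4/143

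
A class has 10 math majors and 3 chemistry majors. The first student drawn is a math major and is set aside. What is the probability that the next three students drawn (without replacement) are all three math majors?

After the first draw, 9 of the remaining 12 students are math majors.
P = 9/12 × 8/11 × 7/10 = 504/1320 = 21/55.

21/55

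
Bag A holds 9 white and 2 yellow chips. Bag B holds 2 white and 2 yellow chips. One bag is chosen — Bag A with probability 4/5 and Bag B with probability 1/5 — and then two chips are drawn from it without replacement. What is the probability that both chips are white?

919/1650

From Bag A: P(both white) = (9/11)(8/10) = 36/55.
From Bag B: P(both white) = (2/4)(1/3) = 1/6.
Total probability = (4/5)(36/55) + (1/5)(1/6) = 919/1650.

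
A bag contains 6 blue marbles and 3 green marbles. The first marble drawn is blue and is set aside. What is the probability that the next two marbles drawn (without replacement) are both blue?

5/14

After the first draw, 5 of the remaining 8 marbles are blue.
P = 5/8 × 4/7 = 20/56 = 5/14.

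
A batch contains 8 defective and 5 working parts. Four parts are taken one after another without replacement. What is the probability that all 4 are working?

1/143

P(every draw is working) = 5/13 × 4/12 × 3/11 × 2/10 = 120/17160 = 1/143.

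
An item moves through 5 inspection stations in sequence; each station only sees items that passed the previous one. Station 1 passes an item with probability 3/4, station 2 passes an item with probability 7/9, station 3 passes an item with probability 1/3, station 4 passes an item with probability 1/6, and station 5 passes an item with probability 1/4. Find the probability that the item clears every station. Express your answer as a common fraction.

The events are sequential, so multiply the conditional probabilities:
P = 3/4 × 7/9 × 1/3 × 1/6 × 1/4 = 21/2592 = 7/864.

7/864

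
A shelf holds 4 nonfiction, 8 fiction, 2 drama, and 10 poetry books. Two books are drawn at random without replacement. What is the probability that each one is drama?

P(every draw is drama) = 2/24 × 1/23 = 2/552 = 1/276.

1/276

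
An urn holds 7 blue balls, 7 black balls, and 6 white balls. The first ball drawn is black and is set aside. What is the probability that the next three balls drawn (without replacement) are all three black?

With the first ball removed, 6 black remain out of 19.
P = 6/19 × 5/18 × 4/17 = 120/5814 = 20/969.

20/969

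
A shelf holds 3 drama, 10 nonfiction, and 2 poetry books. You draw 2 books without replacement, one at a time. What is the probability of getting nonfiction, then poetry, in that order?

Each draw changes the counts, so multiply the conditional probabilities along the sequence:
P = 10/15 × 2/14 = 20/210 = 2/21.

2/21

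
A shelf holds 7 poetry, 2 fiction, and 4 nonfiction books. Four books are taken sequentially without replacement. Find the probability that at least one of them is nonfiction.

589/715

P(no nonfiction) = 9/13 × 8/12 × 7/11 × 6/10 = 3024/17160 = 126/715.
P(at least one) = 1 − 126/715 = 589/715.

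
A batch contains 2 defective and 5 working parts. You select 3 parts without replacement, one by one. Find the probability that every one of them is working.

P = 5/7 × 4/6 × 3/5 = 60/210 = 2/7.

2/7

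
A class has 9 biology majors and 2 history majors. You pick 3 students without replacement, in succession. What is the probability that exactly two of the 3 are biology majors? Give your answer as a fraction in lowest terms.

One ordering (biology majors drawn first) has probability 9/11 × 8/10 × 2/9 = 144/990 = 8/55.
There are C(3,2) = 3 such orderings, each equally likely, so P = 3 × 8/55 = 24/55.

24/55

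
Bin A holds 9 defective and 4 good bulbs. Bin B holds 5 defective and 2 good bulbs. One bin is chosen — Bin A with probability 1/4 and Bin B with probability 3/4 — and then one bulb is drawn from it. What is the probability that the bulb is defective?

From Bin A: P(defective) = 9/13.
From Bin B: P(defective) = 5/7.
Total probability = (1/4)(9/13) + (3/4)(5/7) = 129/182.

129/182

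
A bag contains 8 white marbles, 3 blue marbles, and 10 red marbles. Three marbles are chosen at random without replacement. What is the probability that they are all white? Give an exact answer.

P(every draw is white) = 8/21 × 7/20 × 6/19 = 336/7980 = 4/95.

4/95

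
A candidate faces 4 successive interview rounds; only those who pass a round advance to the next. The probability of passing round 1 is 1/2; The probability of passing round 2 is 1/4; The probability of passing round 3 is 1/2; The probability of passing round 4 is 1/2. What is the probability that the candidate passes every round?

1/32

Multiplying along the chain,
P = 1/2 × 1/4 × 1/2 × 1/2 = 1/32.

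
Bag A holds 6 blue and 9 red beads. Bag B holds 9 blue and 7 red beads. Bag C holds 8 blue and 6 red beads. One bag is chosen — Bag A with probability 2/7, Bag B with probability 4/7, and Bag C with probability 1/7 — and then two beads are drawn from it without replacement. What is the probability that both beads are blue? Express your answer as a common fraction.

From Bag A: P(both blue) = (6/15)(5/14) = 1/7.
From Bag B: P(both blue) = (9/16)(8/15) = 3/10.
From Bag C: P(both blue) = (8/14)(7/13) = 4/13.
Total probability = (2/7)(1/7) + (4/7)(3/10) + (1/7)(4/13) = 816/3185.

816/3185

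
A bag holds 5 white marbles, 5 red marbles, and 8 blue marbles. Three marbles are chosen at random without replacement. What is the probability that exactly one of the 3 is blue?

One ordering (blue drawn first) has probability 8/18 × 10/17 × 9/16 = 720/4896 = 5/34.
There are C(3,1) = 3 such orderings, each equally likely, so P = 3 × 5/34 = 15/34.

15/34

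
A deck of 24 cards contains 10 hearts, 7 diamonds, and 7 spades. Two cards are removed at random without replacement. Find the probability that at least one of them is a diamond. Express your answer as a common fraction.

P(no diamonds) = 17/24 × 16/23 = 272/552 = 34/69.
P(at least one) = 1 − 34/69 = 35/69.

35/69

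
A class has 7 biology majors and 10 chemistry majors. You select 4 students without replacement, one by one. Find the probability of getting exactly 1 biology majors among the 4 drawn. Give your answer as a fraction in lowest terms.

6/17

One ordering (a biology major drawn first) has probability 7/17 × 10/16 × 9/15 × 8/14 = 5040/57120 = 3/34.
There are C(4,1) = 4 such orderings, each equally likely, so P = 4 × 3/34 = 6/17.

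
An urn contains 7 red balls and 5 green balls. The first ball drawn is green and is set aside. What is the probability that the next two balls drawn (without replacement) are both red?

With the first ball removed, 7 red remain out of 11.
P = 7/11 × 6/10 = 42/110 = 21/55.

21/55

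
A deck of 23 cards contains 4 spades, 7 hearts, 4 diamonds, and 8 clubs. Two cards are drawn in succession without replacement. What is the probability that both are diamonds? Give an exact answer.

6/253

P = 4/23 × 3/22 = 12/506 = 6/253.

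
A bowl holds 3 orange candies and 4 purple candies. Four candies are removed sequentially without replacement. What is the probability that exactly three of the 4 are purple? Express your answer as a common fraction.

12/35

One ordering (purple drawn first) has probability 4/7 × 3/6 × 2/5 × 3/4 = 72/840 = 3/35.
There are C(4,3) = 4 such orderings, each equally likely, so P = 4 × 3/35 = 12/35.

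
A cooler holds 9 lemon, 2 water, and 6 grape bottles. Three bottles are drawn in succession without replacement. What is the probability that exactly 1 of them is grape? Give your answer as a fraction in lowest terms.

33/68

One ordering (grape drawn first) has probability 6/17 × 11/16 × 10/15 = 660/4080 = 11/68.
There are C(3,1) = 3 such orderings, each equally likely, so P = 3 × 11/68 = 33/68.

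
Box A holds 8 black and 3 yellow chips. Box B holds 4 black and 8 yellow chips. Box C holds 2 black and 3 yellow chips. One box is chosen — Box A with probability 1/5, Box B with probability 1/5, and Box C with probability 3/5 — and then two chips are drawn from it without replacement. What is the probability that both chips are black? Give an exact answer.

From Box A: P(both black) = (8/11)(7/10) = 28/55.
From Box B: P(both black) = (4/12)(3/11) = 1/11.
From Box C: P(both black) = (2/5)(1/4) = 1/10.
Total probability = (1/5)(28/55) + (1/5)(1/11) + (3/5)(1/10) = 9/50.

9/50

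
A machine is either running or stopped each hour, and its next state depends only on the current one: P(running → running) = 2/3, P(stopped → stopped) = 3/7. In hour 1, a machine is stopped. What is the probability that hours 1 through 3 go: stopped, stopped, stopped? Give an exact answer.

Hour 1 is given. For each transition, use the conditional probability from the current state:
P(stopped | stopped) = 3/7; P(stopped | stopped) = 3/7.
P = 3/7 × 3/7 = 9/49.

9/49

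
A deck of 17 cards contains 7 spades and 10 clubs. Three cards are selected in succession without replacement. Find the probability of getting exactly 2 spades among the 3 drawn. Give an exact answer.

21/68

One ordering (spades drawn first) has probability 7/17 × 6/16 × 10/15 = 420/4080 = 7/68.
There are C(3,2) = 3 such orderings, each equally likely, so P = 3 × 7/68 = 21/68.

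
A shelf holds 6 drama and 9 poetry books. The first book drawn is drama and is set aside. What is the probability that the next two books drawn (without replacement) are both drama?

10/91

With the first book removed, 5 drama remain out of 14.
P = 5/14 × 4/13 = 20/182 = 10/91.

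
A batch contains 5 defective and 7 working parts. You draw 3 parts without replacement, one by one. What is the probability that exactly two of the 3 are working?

One ordering (working drawn first) has probability 7/12 × 6/11 × 5/10 = 210/1320 = 7/44.
There are C(3,2) = 3 such orderings, each equally likely, so P = 3 × 7/44 = 21/44.

21/44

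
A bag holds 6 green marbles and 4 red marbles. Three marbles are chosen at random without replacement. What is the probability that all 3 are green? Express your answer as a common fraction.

1/6

P(every draw is green) = 6/10 × 5/9 × 4/8 = 120/720 = 1/6.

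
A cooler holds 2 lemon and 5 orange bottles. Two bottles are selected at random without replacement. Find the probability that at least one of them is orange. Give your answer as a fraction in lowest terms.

P(no orange) = 2/7 × 1/6 = 2/42 = 1/21.
P(at least one) = 1 − 1/21 = 20/21.

20/21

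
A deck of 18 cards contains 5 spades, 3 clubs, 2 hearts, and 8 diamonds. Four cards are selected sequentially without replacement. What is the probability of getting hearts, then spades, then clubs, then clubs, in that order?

1/1224

Each draw changes the counts, so multiply the conditional probabilities along the sequence:
P = 2/18 × 5/17 × 3/16 × 2/15 = 60/73440 = 1/1224.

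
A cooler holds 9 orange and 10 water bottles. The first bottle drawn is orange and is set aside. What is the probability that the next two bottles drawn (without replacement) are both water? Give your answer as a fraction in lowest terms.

After the first draw, 10 of the remaining 18 bottles are water.
P = 10/18 × 9/17 = 90/306 = 5/17.

5/17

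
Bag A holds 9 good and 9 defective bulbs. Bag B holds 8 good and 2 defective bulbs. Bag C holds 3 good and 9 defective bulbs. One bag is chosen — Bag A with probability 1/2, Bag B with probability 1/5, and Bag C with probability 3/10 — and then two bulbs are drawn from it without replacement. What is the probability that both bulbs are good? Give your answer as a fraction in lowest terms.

From Bag A: P(both good) = (9/18)(8/17) = 4/17.
From Bag B: P(both good) = (8/10)(7/9) = 28/45.
From Bag C: P(both good) = (3/12)(2/11) = 1/22.
Total probability = (1/2)(4/17) + (1/5)(28/45) + (3/10)(1/22) = 43039/168300.

43039/168300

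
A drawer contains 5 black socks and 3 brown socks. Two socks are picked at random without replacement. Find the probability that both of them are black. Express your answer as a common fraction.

P = 5/8 × 4/7 = 20/56 = 5/14.

5/14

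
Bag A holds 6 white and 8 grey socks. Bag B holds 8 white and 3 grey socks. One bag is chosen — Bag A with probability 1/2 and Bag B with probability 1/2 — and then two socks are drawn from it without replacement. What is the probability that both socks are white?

3373/10010

From Bag A: P(both white) = (6/14)(5/13) = 15/91.
From Bag B: P(both white) = (8/11)(7/10) = 28/55.
Total probability = (1/2)(15/91) + (1/2)(28/55) = 3373/10010.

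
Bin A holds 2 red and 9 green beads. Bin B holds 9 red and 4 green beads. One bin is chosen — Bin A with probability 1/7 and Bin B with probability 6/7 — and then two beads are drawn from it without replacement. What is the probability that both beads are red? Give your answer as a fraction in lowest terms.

1993/5005

From Bin A: P(both red) = (2/11)(1/10) = 1/55.
From Bin B: P(both red) = (9/13)(8/12) = 6/13.
Total probability = (1/7)(1/55) + (6/7)(6/13) = 1993/5005.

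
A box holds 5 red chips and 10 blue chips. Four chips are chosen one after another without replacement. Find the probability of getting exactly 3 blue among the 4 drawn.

One ordering (blue drawn first) has probability 10/15 × 9/14 × 8/13 × 5/12 = 3600/32760 = 10/91.
There are C(4,3) = 4 such orderings, each equally likely, so P = 4 × 10/91 = 40/91.

40/91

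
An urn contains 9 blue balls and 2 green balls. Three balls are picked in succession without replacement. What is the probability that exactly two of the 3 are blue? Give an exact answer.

24/55

One ordering (blue drawn first) has probability 9/11 × 8/10 × 2/9 = 144/990 = 8/55.
There are C(3,2) = 3 such orderings, each equally likely, so P = 3 × 8/55 = 24/55.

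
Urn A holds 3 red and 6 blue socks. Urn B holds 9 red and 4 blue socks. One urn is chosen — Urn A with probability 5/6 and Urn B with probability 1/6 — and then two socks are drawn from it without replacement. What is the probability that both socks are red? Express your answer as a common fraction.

137/936

From Urn A: P(both red) = (3/9)(2/8) = 1/12.
From Urn B: P(both red) = (9/13)(8/12) = 6/13.
Total probability = (5/6)(1/12) + (1/6)(6/13) = 137/936.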